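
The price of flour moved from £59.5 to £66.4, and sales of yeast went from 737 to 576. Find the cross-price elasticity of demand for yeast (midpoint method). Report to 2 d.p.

ΔQ_x = 576 − 737 = -161; ΔP_y = 66.4 − 59.5 = 6.9.
Midpoints: P̄_y = 62.95, Q̄_x = 656.5.
ε_xy = (ΔQ_x/ΔP_y)(P̄_y/Q̄_x) = (-161/6.9)(62.95/656.5).
ε_xy < 0, so the goods are complements.

-2.24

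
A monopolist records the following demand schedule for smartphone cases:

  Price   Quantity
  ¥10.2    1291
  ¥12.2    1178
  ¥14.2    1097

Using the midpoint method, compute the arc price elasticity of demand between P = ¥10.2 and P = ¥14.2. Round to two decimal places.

-0.50

At P = 10.2, Q = 1291; at P = 14.2, Q = 1097.
ΔQ = -194, ΔP = 4.0. Midpoints: P̄ = 12.20, Q̄ = 1194.0.
ε = (ΔQ/ΔP)(P̄/Q̄) = (-194/4.0)(12.20/1194.0).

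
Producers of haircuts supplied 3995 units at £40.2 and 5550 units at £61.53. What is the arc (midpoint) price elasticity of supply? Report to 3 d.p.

0.777

ΔQ = 5550 − 3995 = 1555; ΔP = 61.53 − 40.2 = 21.33.
Midpoints: P̄ = 50.87, Q̄ = 4772.5.
ε_s = (ΔQ/ΔP)(P̄/Q̄) = (1555/21.33)(50.87/4772.5).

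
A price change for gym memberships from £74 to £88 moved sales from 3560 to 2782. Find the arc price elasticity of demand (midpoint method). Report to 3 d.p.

ΔQ = 2782 − 3560 = -778; ΔP = 88 − 74 = 14.
Midpoints: P̄ = 81.00, Q̄ = 3171.0.
ε = (ΔQ/ΔP)(P̄/Q̄) = (-778/14)(81.00/3171.0).

-1.420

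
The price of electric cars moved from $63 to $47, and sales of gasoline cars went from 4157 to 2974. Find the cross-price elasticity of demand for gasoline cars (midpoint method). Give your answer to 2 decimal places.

ΔQ_x = 2974 − 4157 = -1183; ΔP_y = 47 − 63 = -16.
Midpoints: P̄_y = 55.00, Q̄_x = 3565.5.
ε_xy = (ΔQ_x/ΔP_y)(P̄_y/Q̄_x) = (-1183/-16)(55.00/3565.5).

1.14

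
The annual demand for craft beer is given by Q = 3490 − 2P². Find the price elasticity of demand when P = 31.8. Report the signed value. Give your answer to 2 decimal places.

-2.76

At P = 31.8, Q = 1467.520.
dQ/dP = −4P = -127.200.
ε = (dQ/dP)(P/Q) = (-127.200)(31.8/1467.520).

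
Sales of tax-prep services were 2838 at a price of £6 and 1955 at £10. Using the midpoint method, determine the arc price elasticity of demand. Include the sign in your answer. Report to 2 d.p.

ΔQ = 1955 − 2838 = -883; ΔP = 10 − 6 = 4.
Midpoints: P̄ = 8.00, Q̄ = 2396.5.
ε = (ΔQ/ΔP)(P̄/Q̄) = (-883/4)(8.00/2396.5).

-0.74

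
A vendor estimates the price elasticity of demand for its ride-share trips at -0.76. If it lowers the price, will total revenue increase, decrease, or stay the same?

decrease

|ε| = 0.76 < 1, so demand is inelastic. A price cut therefore reduces total revenue.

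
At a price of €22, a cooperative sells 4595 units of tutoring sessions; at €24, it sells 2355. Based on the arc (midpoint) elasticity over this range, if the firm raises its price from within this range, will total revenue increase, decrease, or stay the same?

decrease

Arc ε = (-2240/2)(23.00/3475.0) ≈ -7.413.
|ε| = 7.41 > 1, so demand is elastic. A price rise therefore reduces total revenue.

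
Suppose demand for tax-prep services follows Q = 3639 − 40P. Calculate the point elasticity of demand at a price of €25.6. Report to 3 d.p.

-0.392

At P = 25.6, Q = 2615.
dQ/dP = −40.
ε = (dQ/dP)(P/Q) = (-40)(25.6/2615).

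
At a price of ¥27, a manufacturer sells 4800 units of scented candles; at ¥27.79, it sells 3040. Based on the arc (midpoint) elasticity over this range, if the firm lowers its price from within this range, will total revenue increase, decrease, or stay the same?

Arc ε = (-1760/0.79)(27.39/3920.0) ≈ -15.569.
|ε| = 15.57 > 1, so demand is elastic. A price cut therefore raises total revenue.

increase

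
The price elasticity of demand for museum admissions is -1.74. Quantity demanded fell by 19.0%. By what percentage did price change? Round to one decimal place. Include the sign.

10.9%

%ΔP ≈ %ΔQ / ε = (-19.0%)/(-1.74) = 10.92%.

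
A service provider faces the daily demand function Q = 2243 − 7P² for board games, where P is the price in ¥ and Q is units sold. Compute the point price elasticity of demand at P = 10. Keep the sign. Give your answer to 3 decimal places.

At P = 10, Q = 1543.
dQ/dP = −14P = -140.
ε = (dQ/dP)(P/Q) = (-140)(10/1543).

-0.907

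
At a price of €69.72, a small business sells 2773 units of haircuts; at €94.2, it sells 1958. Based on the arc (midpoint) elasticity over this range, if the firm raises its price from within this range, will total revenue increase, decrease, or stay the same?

decrease

Arc ε = (-815/24.48)(81.96/2365.5) ≈ -1.154.
|ε| = 1.15 > 1, so demand is elastic. A price rise therefore reduces total revenue.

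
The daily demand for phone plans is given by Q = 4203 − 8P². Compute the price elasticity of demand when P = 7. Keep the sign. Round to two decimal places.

At P = 7, Q = 3811.
dQ/dP = −16P = -112.
ε = (dQ/dP)(P/Q) = (-112)(7/3811).

-0.21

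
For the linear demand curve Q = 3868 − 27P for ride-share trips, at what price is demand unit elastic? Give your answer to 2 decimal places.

71.63

For linear demand Q = a − bP, ε = −bP/(a − bP). |ε| = 1 when bP = a − bP, i.e. P = a/(2b).
P = 3868/(2·27) = 3868/54 = 71.6296.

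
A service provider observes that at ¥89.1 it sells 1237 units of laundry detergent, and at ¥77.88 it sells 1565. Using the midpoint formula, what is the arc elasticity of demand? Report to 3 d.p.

-1.742

ΔQ = 1565 − 1237 = 328; ΔP = 77.88 − 89.1 = -11.22.
Midpoints: P̄ = 83.49, Q̄ = 1401.0.
ε = (ΔQ/ΔP)(P̄/Q̄) = (328/-11.22)(83.49/1401.0).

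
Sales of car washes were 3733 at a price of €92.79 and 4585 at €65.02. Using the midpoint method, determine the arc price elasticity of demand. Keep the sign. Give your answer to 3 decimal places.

ΔQ = 4585 − 3733 = 852; ΔP = 65.02 − 92.79 = -27.77.
Midpoints: P̄ = 78.91, Q̄ = 4159.0.
ε = (ΔQ/ΔP)(P̄/Q̄) = (852/-27.77)(78.91/4159.0).

-0.582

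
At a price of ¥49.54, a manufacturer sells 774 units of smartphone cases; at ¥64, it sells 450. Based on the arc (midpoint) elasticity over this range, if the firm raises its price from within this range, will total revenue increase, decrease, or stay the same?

Arc ε = (-324/14.46)(56.77/612.0) ≈ -2.078.
|ε| = 2.08 > 1, so demand is elastic. A price rise therefore reduces total revenue.

decrease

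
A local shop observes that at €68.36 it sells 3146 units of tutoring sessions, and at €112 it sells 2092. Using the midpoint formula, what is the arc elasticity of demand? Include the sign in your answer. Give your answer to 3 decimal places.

ΔQ = 2092 − 3146 = -1054; ΔP = 112 − 68.36 = 43.64.
Midpoints: P̄ = 90.18, Q̄ = 2619.0.
ε = (ΔQ/ΔP)(P̄/Q̄) = (-1054/43.64)(90.18/2619.0).

-0.832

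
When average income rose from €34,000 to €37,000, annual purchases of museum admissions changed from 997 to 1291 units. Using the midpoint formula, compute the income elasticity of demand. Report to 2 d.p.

3.04

ΔQ = 294, ΔI = 3000. Midpoints: Ī = 35,500, Q̄ = 1144.0.
ε_I = (ΔQ/ΔI)(Ī/Q̄) = (294/3000)(35500/1144.0).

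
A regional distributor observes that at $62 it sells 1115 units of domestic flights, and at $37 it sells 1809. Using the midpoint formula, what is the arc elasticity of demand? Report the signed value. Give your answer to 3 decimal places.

-0.940

ΔQ = 1809 − 1115 = 694; ΔP = 37 − 62 = -25.
Midpoints: P̄ = 49.50, Q̄ = 1462.0.
ε = (ΔQ/ΔP)(P̄/Q̄) = (694/-25)(49.50/1462.0).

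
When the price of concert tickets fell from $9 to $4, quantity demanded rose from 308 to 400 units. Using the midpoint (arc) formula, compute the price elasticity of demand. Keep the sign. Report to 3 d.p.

ΔQ = 400 − 308 = 92; ΔP = 4 − 9 = -5.
Midpoints: P̄ = 6.50, Q̄ = 354.0.
ε = (ΔQ/ΔP)(P̄/Q̄) = (92/-5)(6.50/354.0).

-0.338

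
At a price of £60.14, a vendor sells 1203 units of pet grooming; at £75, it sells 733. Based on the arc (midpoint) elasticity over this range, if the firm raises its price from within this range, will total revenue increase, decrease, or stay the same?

Arc ε = (-470/14.86)(67.57/968.0) ≈ -2.208.
|ε| = 2.21 > 1, so demand is elastic. A price rise therefore reduces total revenue.

decrease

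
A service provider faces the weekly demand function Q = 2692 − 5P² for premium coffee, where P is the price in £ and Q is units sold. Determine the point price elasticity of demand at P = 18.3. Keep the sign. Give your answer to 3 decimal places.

-3.291

At P = 18.3, Q = 1017.550.
dQ/dP = −10P = -183.
ε = (dQ/dP)(P/Q) = (-183)(18.3/1017.550).
|ε| > 1, so demand is elastic at this price.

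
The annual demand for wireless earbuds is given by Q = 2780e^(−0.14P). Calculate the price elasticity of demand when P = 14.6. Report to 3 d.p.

-2.044

At P = 14.6, Q = 360.037.
dQ/dP = −0.14·2780e^(−0.14P) = −0.14Q = -50.405.
ε = (dQ/dP)(P/Q) = (-50.405)(14.6/360.037).
|ε| > 1, so demand is elastic at this price.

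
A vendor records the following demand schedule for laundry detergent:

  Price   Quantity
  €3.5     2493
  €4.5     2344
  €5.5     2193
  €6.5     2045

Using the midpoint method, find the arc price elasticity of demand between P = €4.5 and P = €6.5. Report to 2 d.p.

-0.37

At P = 4.5, Q = 2344; at P = 6.5, Q = 2045.
ΔQ = -299, ΔP = 2.0. Midpoints: P̄ = 5.50, Q̄ = 2194.5.
ε = (ΔQ/ΔP)(P̄/Q̄) = (-299/2.0)(5.50/2194.5).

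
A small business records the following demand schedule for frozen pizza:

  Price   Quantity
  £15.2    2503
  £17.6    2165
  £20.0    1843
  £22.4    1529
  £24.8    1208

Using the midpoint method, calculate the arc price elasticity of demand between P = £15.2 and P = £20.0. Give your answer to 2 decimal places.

-1.11

At P = 15.2, Q = 2503; at P = 20.0, Q = 1843.
ΔQ = -660, ΔP = 4.8. Midpoints: P̄ = 17.60, Q̄ = 2173.0.
ε = (ΔQ/ΔP)(P̄/Q̄) = (-660/4.8)(17.60/2173.0).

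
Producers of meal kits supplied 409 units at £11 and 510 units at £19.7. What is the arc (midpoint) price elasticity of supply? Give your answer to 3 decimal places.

ΔQ = 510 − 409 = 101; ΔP = 19.7 − 11 = 8.7.
Midpoints: P̄ = 15.35, Q̄ = 459.5.
ε_s = (ΔQ/ΔP)(P̄/Q̄) = (101/8.7)(15.35/459.5).

0.388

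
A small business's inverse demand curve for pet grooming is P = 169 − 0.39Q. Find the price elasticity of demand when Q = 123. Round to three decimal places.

At Q = 123, P = 169 − 0.39(123) = 121.03.
dP/dQ = −0.39, so dQ/dP = 1/(−0.39) = -2.564.
ε = (dQ/dP)(P/Q) = (-2.564)(121.03/123).

-2.523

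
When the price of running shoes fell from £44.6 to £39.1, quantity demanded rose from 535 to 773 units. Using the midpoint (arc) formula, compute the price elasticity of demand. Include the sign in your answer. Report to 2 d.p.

ΔQ = 773 − 535 = 238; ΔP = 39.1 − 44.6 = -5.5.
Midpoints: P̄ = 41.85, Q̄ = 654.0.
ε = (ΔQ/ΔP)(P̄/Q̄) = (238/-5.5)(41.85/654.0).

-2.77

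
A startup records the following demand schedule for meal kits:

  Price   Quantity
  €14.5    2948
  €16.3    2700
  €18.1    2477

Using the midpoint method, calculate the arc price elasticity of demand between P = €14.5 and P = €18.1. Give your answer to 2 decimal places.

At P = 14.5, Q = 2948; at P = 18.1, Q = 2477.
ΔQ = -471, ΔP = 3.6. Midpoints: P̄ = 16.30, Q̄ = 2712.5.
ε = (ΔQ/ΔP)(P̄/Q̄) = (-471/3.6)(16.30/2712.5).

-0.79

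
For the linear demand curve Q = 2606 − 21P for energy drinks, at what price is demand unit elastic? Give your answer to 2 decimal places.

For linear demand Q = a − bP, ε = −bP/(a − bP). |ε| = 1 when bP = a − bP, i.e. P = a/(2b).
P = 2606/(2·21) = 2606/42 = 62.0476.

62.05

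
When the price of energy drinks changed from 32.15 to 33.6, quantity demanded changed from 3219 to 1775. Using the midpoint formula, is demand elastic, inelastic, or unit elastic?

elastic

Arc ε ≈ -13.111.
|ε| = 13.11 > 1.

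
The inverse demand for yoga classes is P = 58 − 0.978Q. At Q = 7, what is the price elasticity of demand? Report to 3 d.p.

-7.472

At Q = 7, P = 58 − 0.978(7) = 51.15.
dP/dQ = −0.978, so dQ/dP = 1/(−0.978) = -1.022.
ε = (dQ/dP)(P/Q) = (-1.022)(51.15/7).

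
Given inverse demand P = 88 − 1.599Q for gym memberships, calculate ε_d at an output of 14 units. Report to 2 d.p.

-2.93

At Q = 14, P = 88 − 1.599(14) = 65.61.
dP/dQ = −1.599, so dQ/dP = 1/(−1.599) = -0.625.
ε = (dQ/dP)(P/Q) = (-0.625)(65.61/14).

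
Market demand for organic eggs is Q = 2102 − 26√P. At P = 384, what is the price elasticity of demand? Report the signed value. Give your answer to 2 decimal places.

At P = 384, Q = 1592.506.
dQ/dP = −26/(2√P) = -0.663.
ε = (dQ/dP)(P/Q) = (-0.663)(384/1592.506).
|ε| < 1, so demand is inelastic at this price.

-0.16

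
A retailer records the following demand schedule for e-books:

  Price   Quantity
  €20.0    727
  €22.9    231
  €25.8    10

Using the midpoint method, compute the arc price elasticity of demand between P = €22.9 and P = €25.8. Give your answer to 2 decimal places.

At P = 22.9, Q = 231; at P = 25.8, Q = 10.
ΔQ = -221, ΔP = 2.9. Midpoints: P̄ = 24.35, Q̄ = 120.5.
ε = (ΔQ/ΔP)(P̄/Q̄) = (-221/2.9)(24.35/120.5).

-15.40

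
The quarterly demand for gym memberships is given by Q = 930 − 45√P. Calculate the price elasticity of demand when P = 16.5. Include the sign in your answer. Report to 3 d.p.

-0.122

At P = 16.5, Q = 747.209.
dQ/dP = −45/(2√P) = -5.539.
ε = (dQ/dP)(P/Q) = (-5.539)(16.5/747.209).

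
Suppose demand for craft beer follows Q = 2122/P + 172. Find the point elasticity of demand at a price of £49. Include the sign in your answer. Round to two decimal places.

At P = 49, Q = 215.306.
dQ/dP = −2122/P² = -0.884.
ε = (dQ/dP)(P/Q) = (-0.884)(49/215.306).

-0.20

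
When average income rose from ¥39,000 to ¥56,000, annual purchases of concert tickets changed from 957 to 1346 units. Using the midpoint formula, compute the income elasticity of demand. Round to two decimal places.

0.94

ΔQ = 389, ΔI = 17000. Midpoints: Ī = 47,500, Q̄ = 1151.5.
ε_I = (ΔQ/ΔI)(Ī/Q̄) = (389/17000)(47500/1151.5).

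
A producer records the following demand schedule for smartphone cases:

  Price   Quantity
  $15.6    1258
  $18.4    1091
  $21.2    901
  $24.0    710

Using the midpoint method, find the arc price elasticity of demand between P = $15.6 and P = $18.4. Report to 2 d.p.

-0.86

At P = 15.6, Q = 1258; at P = 18.4, Q = 1091.
ΔQ = -167, ΔP = 2.8. Midpoints: P̄ = 17.00, Q̄ = 1174.5.
ε = (ΔQ/ΔP)(P̄/Q̄) = (-167/2.8)(17.00/1174.5).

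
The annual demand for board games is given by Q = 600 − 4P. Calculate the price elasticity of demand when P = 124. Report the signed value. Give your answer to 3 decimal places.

At P = 124, Q = 104.
dQ/dP = −4.
ε = (dQ/dP)(P/Q) = (-4)(124/104).

-4.769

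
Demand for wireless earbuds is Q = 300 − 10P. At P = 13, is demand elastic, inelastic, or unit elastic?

inelastic

Q = 170, dQ/dP = -10.
ε = (dQ/dP)(P/Q) ≈ -0.765.
|ε| = 0.76 < 1.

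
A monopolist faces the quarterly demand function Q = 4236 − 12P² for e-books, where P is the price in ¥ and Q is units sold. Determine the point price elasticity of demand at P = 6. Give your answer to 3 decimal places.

-0.227

At P = 6, Q = 3804.
dQ/dP = −24P = -144.
ε = (dQ/dP)(P/Q) = (-144)(6/3804).
|ε| < 1, so demand is inelastic at this price.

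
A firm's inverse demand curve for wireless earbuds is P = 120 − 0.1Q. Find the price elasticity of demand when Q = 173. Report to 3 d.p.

-5.936

At Q = 173, P = 120 − 0.1(173) = 102.70.
dP/dQ = −0.1, so dQ/dP = 1/(−0.1) = -10.000.
ε = (dQ/dP)(P/Q) = (-10.000)(102.70/173).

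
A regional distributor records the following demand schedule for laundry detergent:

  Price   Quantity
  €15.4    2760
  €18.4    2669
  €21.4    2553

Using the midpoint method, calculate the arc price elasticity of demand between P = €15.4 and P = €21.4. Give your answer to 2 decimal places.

At P = 15.4, Q = 2760; at P = 21.4, Q = 2553.
ΔQ = -207, ΔP = 6.0. Midpoints: P̄ = 18.40, Q̄ = 2656.5.
ε = (ΔQ/ΔP)(P̄/Q̄) = (-207/6.0)(18.40/2656.5).

-0.24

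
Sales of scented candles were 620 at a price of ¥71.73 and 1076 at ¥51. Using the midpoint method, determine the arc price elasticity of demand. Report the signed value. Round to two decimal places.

ΔQ = 1076 − 620 = 456; ΔP = 51 − 71.73 = -20.73.
Midpoints: P̄ = 61.37, Q̄ = 848.0.
ε = (ΔQ/ΔP)(P̄/Q̄) = (456/-20.73)(61.37/848.0).

-1.59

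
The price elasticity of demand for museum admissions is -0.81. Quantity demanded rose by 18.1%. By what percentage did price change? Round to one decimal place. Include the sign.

%ΔP ≈ %ΔQ / ε = (18.1%)/(-0.81) = -22.35%.

-22.3%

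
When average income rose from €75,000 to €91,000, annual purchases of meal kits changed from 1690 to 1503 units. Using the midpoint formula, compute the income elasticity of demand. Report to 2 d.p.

-0.61

ΔQ = -187, ΔI = 16000. Midpoints: Ī = 83,000, Q̄ = 1596.5.
ε_I = (ΔQ/ΔI)(Ī/Q̄) = (-187/16000)(83000/1596.5).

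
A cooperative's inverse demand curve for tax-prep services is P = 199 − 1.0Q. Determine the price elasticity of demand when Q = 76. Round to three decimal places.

At Q = 76, P = 199 − 1.0(76) = 123.00.
dP/dQ = −1.0, so dQ/dP = 1/(−1.0) = -1.000.
ε = (dQ/dP)(P/Q) = (-1.000)(123.00/76).

-1.618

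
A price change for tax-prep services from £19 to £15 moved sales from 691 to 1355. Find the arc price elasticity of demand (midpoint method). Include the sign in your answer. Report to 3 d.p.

-2.759

ΔQ = 1355 − 691 = 664; ΔP = 15 − 19 = -4.
Midpoints: P̄ = 17.00, Q̄ = 1023.0.
ε = (ΔQ/ΔP)(P̄/Q̄) = (664/-4)(17.00/1023.0).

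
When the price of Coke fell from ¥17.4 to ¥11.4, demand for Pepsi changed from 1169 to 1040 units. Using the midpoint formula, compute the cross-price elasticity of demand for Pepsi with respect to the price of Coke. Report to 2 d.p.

ΔQ_x = 1040 − 1169 = -129; ΔP_y = 11.4 − 17.4 = -6.0.
Midpoints: P̄_y = 14.40, Q̄_x = 1104.5.
ε_xy = (ΔQ_x/ΔP_y)(P̄_y/Q̄_x) = (-129/-6.0)(14.40/1104.5).

0.28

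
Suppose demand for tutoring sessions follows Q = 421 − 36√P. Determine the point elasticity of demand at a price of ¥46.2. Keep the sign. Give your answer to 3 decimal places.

At P = 46.2, Q = 176.306.
dQ/dP = −36/(2√P) = -2.648.
ε = (dQ/dP)(P/Q) = (-2.648)(46.2/176.306).

-0.694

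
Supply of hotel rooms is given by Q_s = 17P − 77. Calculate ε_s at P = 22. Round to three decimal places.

1.259

At P = 22, Q_s = 297.
dQ_s/dP = 17.
ε_s = (dQ_s/dP)(P/Q_s) = (17)(22/297).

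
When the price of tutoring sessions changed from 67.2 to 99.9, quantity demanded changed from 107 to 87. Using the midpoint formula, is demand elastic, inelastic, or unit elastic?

Arc ε ≈ -0.527.
|ε| = 0.53 < 1.

inelastic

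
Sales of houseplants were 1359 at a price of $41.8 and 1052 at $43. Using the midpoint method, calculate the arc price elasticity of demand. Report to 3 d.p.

ΔQ = 1052 − 1359 = -307; ΔP = 43 − 41.8 = 1.2.
Midpoints: P̄ = 42.40, Q̄ = 1205.5.
ε = (ΔQ/ΔP)(P̄/Q̄) = (-307/1.2)(42.40/1205.5).

-8.998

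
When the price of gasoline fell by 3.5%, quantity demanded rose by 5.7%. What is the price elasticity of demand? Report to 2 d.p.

ε = %ΔQ / %ΔP = (5.7)/(-3.5) = -1.629.

-1.63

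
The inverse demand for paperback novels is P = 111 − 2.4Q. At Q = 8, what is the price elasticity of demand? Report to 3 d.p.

-4.781

At Q = 8, P = 111 − 2.4(8) = 91.80.
dP/dQ = −2.4, so dQ/dP = 1/(−2.4) = -0.417.
ε = (dQ/dP)(P/Q) = (-0.417)(91.80/8).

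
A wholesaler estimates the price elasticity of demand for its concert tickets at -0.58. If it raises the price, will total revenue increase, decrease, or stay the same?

increase

|ε| = 0.58 < 1, so demand is inelastic. A price rise therefore raises total revenue.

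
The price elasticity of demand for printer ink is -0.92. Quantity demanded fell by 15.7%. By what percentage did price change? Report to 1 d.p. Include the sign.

17.1%

%ΔP ≈ %ΔQ / ε = (-15.7%)/(-0.92) = 17.07%.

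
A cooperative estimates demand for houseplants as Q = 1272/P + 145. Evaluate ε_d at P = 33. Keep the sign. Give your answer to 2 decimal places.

-0.21

At P = 33, Q = 183.545.
dQ/dP = −1272/P² = -1.168.
ε = (dQ/dP)(P/Q) = (-1.168)(33/183.545).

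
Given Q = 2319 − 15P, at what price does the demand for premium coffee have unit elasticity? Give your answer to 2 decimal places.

For linear demand Q = a − bP, ε = −bP/(a − bP). |ε| = 1 when bP = a − bP, i.e. P = a/(2b).
P = 2319/(2·15) = 2319/30 = 77.3000.

77.30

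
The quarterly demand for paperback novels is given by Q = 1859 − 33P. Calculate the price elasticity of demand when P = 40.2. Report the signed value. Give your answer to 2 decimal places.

At P = 40.2, Q = 532.400.
dQ/dP = −33.
ε = (dQ/dP)(P/Q) = (-33)(40.2/532.400).
|ε| > 1, so demand is elastic at this price.

-2.49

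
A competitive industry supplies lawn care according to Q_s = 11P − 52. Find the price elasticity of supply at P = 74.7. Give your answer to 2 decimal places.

At P = 74.7, Q_s = 769.70.
dQ_s/dP = 11.
ε_s = (dQ_s/dP)(P/Q_s) = (11)(74.7/769.70).

1.07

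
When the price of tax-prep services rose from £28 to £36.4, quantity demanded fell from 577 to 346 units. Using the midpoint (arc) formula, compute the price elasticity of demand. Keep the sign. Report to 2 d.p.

ΔQ = 346 − 577 = -231; ΔP = 36.4 − 28 = 8.4.
Midpoints: P̄ = 32.20, Q̄ = 461.5.
ε = (ΔQ/ΔP)(P̄/Q̄) = (-231/8.4)(32.20/461.5).

-1.92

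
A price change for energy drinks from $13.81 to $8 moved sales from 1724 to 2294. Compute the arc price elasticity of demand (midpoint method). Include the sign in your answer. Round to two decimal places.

ΔQ = 2294 − 1724 = 570; ΔP = 8 − 13.81 = -5.81.
Midpoints: P̄ = 10.91, Q̄ = 2009.0.
ε = (ΔQ/ΔP)(P̄/Q̄) = (570/-5.81)(10.91/2009.0).

-0.53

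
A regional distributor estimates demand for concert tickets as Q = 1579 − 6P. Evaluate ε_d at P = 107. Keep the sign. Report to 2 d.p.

-0.69

At P = 107, Q = 937.
dQ/dP = −6.
ε = (dQ/dP)(P/Q) = (-6)(107/937).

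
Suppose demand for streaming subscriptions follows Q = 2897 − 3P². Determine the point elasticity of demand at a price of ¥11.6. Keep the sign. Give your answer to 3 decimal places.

At P = 11.6, Q = 2493.320.
dQ/dP = −6P = -69.600.
ε = (dQ/dP)(P/Q) = (-69.600)(11.6/2493.320).
|ε| < 1, so demand is inelastic at this price.

-0.324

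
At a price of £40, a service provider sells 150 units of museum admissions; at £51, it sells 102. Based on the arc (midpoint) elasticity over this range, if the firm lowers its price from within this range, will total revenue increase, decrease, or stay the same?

Arc ε = (-48/11)(45.50/126.0) ≈ -1.576.
|ε| = 1.58 > 1, so demand is elastic. A price cut therefore raises total revenue.

increase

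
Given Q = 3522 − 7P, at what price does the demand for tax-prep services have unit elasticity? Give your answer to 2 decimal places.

251.57

For linear demand Q = a − bP, ε = −bP/(a − bP). |ε| = 1 when bP = a − bP, i.e. P = a/(2b).
P = 3522/(2·7) = 3522/14 = 251.5714.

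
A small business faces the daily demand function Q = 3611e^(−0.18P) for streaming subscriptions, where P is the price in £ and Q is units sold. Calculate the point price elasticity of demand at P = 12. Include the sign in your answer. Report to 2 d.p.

-2.16

At P = 12, Q = 416.439.
dQ/dP = −0.18·3611e^(−0.18P) = −0.18Q = -74.959.
ε = (dQ/dP)(P/Q) = (-74.959)(12/416.439).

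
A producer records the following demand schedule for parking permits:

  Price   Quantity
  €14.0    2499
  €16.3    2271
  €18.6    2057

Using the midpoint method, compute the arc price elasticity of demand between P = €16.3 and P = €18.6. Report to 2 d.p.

-0.75

At P = 16.3, Q = 2271; at P = 18.6, Q = 2057.
ΔQ = -214, ΔP = 2.3. Midpoints: P̄ = 17.45, Q̄ = 2164.0.
ε = (ΔQ/ΔP)(P̄/Q̄) = (-214/2.3)(17.45/2164.0).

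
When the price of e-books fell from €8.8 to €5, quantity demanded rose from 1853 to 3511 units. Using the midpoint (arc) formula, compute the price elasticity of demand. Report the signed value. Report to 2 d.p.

ΔQ = 3511 − 1853 = 1658; ΔP = 5 − 8.8 = -3.8.
Midpoints: P̄ = 6.90, Q̄ = 2682.0.
ε = (ΔQ/ΔP)(P̄/Q̄) = (1658/-3.8)(6.90/2682.0).

-1.12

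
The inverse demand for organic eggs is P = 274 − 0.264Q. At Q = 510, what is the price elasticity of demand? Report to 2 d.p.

-1.04

At Q = 510, P = 274 − 0.264(510) = 139.36.
dP/dQ = −0.264, so dQ/dP = 1/(−0.264) = -3.788.
ε = (dQ/dP)(P/Q) = (-3.788)(139.36/510).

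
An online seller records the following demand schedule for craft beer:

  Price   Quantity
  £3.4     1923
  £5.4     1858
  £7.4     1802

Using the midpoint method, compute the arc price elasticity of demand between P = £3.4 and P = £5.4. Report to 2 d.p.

-0.08

At P = 3.4, Q = 1923; at P = 5.4, Q = 1858.
ΔQ = -65, ΔP = 2.0. Midpoints: P̄ = 4.40, Q̄ = 1890.5.
ε = (ΔQ/ΔP)(P̄/Q̄) = (-65/2.0)(4.40/1890.5).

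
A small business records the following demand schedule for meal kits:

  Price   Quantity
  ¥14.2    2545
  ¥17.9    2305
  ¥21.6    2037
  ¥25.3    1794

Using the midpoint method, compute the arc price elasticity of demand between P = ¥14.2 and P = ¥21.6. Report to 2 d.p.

At P = 14.2, Q = 2545; at P = 21.6, Q = 2037.
ΔQ = -508, ΔP = 7.4. Midpoints: P̄ = 17.90, Q̄ = 2291.0.
ε = (ΔQ/ΔP)(P̄/Q̄) = (-508/7.4)(17.90/2291.0).

-0.54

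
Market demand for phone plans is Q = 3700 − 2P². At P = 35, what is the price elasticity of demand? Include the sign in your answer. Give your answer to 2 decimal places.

-3.92

At P = 35, Q = 1250.
dQ/dP = −4P = -140.
ε = (dQ/dP)(P/Q) = (-140)(35/1250).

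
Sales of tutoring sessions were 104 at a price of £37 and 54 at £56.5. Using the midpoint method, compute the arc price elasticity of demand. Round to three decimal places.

-1.517

ΔQ = 54 − 104 = -50; ΔP = 56.5 − 37 = 19.5.
Midpoints: P̄ = 46.75, Q̄ = 79.0.
ε = (ΔQ/ΔP)(P̄/Q̄) = (-50/19.5)(46.75/79.0).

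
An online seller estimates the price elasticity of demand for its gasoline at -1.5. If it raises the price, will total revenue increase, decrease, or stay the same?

|ε| = 1.50 > 1, so demand is elastic. A price rise therefore reduces total revenue.

decrease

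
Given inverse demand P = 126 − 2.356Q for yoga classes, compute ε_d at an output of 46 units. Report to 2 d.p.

-0.16

At Q = 46, P = 126 − 2.356(46) = 17.62.
dP/dQ = −2.356, so dQ/dP = 1/(−2.356) = -0.424.
ε = (dQ/dP)(P/Q) = (-0.424)(17.62/46).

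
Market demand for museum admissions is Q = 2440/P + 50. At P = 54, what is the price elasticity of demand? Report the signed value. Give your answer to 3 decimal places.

-0.475

At P = 54, Q = 95.185.
dQ/dP = −2440/P² = -0.837.
ε = (dQ/dP)(P/Q) = (-0.837)(54/95.185).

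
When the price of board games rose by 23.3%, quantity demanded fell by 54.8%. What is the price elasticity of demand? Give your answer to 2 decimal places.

-2.35

ε = %ΔQ / %ΔP = (-54.8)/(23.3) = -2.352.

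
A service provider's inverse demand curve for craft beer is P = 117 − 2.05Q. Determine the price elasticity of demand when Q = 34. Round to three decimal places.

At Q = 34, P = 117 − 2.05(34) = 47.30.
dP/dQ = −2.05, so dQ/dP = 1/(−2.05) = -0.488.
ε = (dQ/dP)(P/Q) = (-0.488)(47.30/34).

-0.679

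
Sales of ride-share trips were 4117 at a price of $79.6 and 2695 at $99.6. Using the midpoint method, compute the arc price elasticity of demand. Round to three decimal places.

ΔQ = 2695 − 4117 = -1422; ΔP = 99.6 − 79.6 = 20.
Midpoints: P̄ = 89.60, Q̄ = 3406.0.
ε = (ΔQ/ΔP)(P̄/Q̄) = (-1422/20)(89.60/3406.0).

-1.870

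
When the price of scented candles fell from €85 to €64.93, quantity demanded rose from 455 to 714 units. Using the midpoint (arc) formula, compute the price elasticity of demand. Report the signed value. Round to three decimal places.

-1.655

ΔQ = 714 − 455 = 259; ΔP = 64.93 − 85 = -20.07.
Midpoints: P̄ = 74.97, Q̄ = 584.5.
ε = (ΔQ/ΔP)(P̄/Q̄) = (259/-20.07)(74.97/584.5).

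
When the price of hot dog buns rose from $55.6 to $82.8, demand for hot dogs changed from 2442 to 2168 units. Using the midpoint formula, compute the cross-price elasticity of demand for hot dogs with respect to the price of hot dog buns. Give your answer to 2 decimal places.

ΔQ_x = 2168 − 2442 = -274; ΔP_y = 82.8 − 55.6 = 27.2.
Midpoints: P̄_y = 69.20, Q̄_x = 2305.0.
ε_xy = (ΔQ_x/ΔP_y)(P̄_y/Q̄_x) = (-274/27.2)(69.20/2305.0).
ε_xy < 0, so the goods are complements.

-0.30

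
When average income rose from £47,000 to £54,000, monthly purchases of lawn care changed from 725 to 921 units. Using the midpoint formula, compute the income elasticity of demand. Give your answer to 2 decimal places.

1.72

ΔQ = 196, ΔI = 7000. Midpoints: Ī = 50,500, Q̄ = 823.0.
ε_I = (ΔQ/ΔI)(Ī/Q̄) = (196/7000)(50500/823.0).
ε_I > 0, so the good is normal.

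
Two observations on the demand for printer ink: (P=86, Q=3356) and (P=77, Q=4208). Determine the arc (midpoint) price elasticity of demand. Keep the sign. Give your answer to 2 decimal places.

-2.04

ΔQ = 4208 − 3356 = 852; ΔP = 77 − 86 = -9.
Midpoints: P̄ = 81.50, Q̄ = 3782.0.
ε = (ΔQ/ΔP)(P̄/Q̄) = (852/-9)(81.50/3782.0).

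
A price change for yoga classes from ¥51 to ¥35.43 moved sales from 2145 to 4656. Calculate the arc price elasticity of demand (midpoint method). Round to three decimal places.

-2.050

ΔQ = 4656 − 2145 = 2511; ΔP = 35.43 − 51 = -15.57.
Midpoints: P̄ = 43.22, Q̄ = 3400.5.
ε = (ΔQ/ΔP)(P̄/Q̄) = (2511/-15.57)(43.22/3400.5).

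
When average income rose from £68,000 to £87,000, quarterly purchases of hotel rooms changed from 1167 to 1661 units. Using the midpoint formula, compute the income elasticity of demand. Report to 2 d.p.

ΔQ = 494, ΔI = 19000. Midpoints: Ī = 77,500, Q̄ = 1414.0.
ε_I = (ΔQ/ΔI)(Ī/Q̄) = (494/19000)(77500/1414.0).

1.43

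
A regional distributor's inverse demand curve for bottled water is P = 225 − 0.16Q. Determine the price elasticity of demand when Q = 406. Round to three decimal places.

At Q = 406, P = 225 − 0.16(406) = 160.04.
dP/dQ = −0.16, so dQ/dP = 1/(−0.16) = -6.250.
ε = (dQ/dP)(P/Q) = (-6.250)(160.04/406).

-2.464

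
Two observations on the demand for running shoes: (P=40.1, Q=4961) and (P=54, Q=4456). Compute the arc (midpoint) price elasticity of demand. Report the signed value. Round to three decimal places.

-0.363

ΔQ = 4456 − 4961 = -505; ΔP = 54 − 40.1 = 13.9.
Midpoints: P̄ = 47.05, Q̄ = 4708.5.
ε = (ΔQ/ΔP)(P̄/Q̄) = (-505/13.9)(47.05/4708.5).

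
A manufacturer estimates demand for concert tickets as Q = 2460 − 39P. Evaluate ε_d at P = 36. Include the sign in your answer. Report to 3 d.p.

-1.330

At P = 36, Q = 1056.
dQ/dP = −39.
ε = (dQ/dP)(P/Q) = (-39)(36/1056).
|ε| > 1, so demand is elastic at this price.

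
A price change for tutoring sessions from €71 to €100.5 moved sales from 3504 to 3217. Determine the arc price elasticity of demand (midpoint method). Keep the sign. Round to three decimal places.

-0.248

ΔQ = 3217 − 3504 = -287; ΔP = 100.5 − 71 = 29.5.
Midpoints: P̄ = 85.75, Q̄ = 3360.5.
ε = (ΔQ/ΔP)(P̄/Q̄) = (-287/29.5)(85.75/3360.5).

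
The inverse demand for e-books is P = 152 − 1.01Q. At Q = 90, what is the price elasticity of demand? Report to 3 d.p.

At Q = 90, P = 152 − 1.01(90) = 61.10.
dP/dQ = −1.01, so dQ/dP = 1/(−1.01) = -0.990.
ε = (dQ/dP)(P/Q) = (-0.990)(61.10/90).

-0.672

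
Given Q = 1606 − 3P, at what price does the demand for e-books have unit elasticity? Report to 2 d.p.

For linear demand Q = a − bP, ε = −bP/(a − bP). |ε| = 1 when bP = a − bP, i.e. P = a/(2b).
P = 1606/(2·3) = 1606/6 = 267.6667.

267.67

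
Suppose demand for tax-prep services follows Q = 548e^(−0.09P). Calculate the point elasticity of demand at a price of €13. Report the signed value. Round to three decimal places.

At P = 13, Q = 170.081.
dQ/dP = −0.09·548e^(−0.09P) = −0.09Q = -15.307.
ε = (dQ/dP)(P/Q) = (-15.307)(13/170.081).

-1.170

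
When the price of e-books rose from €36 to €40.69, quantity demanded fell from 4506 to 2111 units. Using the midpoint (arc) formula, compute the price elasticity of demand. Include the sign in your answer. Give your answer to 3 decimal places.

-5.918

ΔQ = 2111 − 4506 = -2395; ΔP = 40.69 − 36 = 4.69.
Midpoints: P̄ = 38.34, Q̄ = 3308.5.
ε = (ΔQ/ΔP)(P̄/Q̄) = (-2395/4.69)(38.34/3308.5).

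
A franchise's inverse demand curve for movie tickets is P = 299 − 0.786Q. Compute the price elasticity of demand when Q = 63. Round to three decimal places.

At Q = 63, P = 299 − 0.786(63) = 249.48.
dP/dQ = −0.786, so dQ/dP = 1/(−0.786) = -1.272.
ε = (dQ/dP)(P/Q) = (-1.272)(249.48/63).

-5.038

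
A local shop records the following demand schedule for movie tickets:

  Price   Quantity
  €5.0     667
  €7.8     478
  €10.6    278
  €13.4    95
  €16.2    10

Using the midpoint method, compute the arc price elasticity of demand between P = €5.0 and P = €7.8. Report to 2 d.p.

-0.75

At P = 5.0, Q = 667; at P = 7.8, Q = 478.
ΔQ = -189, ΔP = 2.8. Midpoints: P̄ = 6.40, Q̄ = 572.5.
ε = (ΔQ/ΔP)(P̄/Q̄) = (-189/2.8)(6.40/572.5).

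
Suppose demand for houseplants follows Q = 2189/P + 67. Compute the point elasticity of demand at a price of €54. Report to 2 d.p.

At P = 54, Q = 107.537.
dQ/dP = −2189/P² = -0.751.
ε = (dQ/dP)(P/Q) = (-0.751)(54/107.537).

-0.38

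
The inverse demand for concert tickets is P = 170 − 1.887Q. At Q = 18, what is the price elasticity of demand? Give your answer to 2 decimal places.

At Q = 18, P = 170 − 1.887(18) = 136.03.
dP/dQ = −1.887, so dQ/dP = 1/(−1.887) = -0.530.
ε = (dQ/dP)(P/Q) = (-0.530)(136.03/18).

-4.01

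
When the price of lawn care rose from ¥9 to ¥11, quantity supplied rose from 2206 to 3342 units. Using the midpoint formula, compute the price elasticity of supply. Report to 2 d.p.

ΔQ = 3342 − 2206 = 1136; ΔP = 11 − 9 = 2.
Midpoints: P̄ = 10.00, Q̄ = 2774.0.
ε_s = (ΔQ/ΔP)(P̄/Q̄) = (1136/2)(10.00/2774.0).

2.05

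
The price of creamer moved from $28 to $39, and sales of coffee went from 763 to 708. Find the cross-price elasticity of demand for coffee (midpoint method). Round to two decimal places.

-0.23

ΔQ_x = 708 − 763 = -55; ΔP_y = 39 − 28 = 11.
Midpoints: P̄_y = 33.50, Q̄_x = 735.5.
ε_xy = (ΔQ_x/ΔP_y)(P̄_y/Q̄_x) = (-55/11)(33.50/735.5).
ε_xy < 0, so the goods are complements.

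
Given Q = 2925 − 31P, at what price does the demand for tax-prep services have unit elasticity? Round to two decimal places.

47.18

For linear demand Q = a − bP, ε = −bP/(a − bP). |ε| = 1 when bP = a − bP, i.e. P = a/(2b).
P = 2925/(2·31) = 2925/62 = 47.1774.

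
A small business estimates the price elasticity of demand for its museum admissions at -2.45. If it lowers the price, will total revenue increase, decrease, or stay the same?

increase

|ε| = 2.45 > 1, so demand is elastic. A price cut therefore raises total revenue.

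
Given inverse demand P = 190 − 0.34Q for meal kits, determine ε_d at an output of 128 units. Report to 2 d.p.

At Q = 128, P = 190 − 0.34(128) = 146.48.
dP/dQ = −0.34, so dQ/dP = 1/(−0.34) = -2.941.
ε = (dQ/dP)(P/Q) = (-2.941)(146.48/128).

-3.37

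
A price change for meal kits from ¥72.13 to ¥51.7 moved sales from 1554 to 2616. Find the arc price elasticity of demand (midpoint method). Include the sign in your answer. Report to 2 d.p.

-1.54

ΔQ = 2616 − 1554 = 1062; ΔP = 51.7 − 72.13 = -20.43.
Midpoints: P̄ = 61.91, Q̄ = 2085.0.
ε = (ΔQ/ΔP)(P̄/Q̄) = (1062/-20.43)(61.91/2085.0).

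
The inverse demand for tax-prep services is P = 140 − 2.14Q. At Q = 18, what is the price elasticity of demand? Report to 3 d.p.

-2.634

At Q = 18, P = 140 − 2.14(18) = 101.48.
dP/dQ = −2.14, so dQ/dP = 1/(−2.14) = -0.467.
ε = (dQ/dP)(P/Q) = (-0.467)(101.48/18).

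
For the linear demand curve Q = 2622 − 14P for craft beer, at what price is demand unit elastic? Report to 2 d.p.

For linear demand Q = a − bP, ε = −bP/(a − bP). |ε| = 1 when bP = a − bP, i.e. P = a/(2b).
P = 2622/(2·14) = 2622/28 = 93.6429.

93.64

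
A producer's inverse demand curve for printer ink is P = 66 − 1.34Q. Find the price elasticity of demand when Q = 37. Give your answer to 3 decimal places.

-0.331

At Q = 37, P = 66 − 1.34(37) = 16.42.
dP/dQ = −1.34, so dQ/dP = 1/(−1.34) = -0.746.
ε = (dQ/dP)(P/Q) = (-0.746)(16.42/37).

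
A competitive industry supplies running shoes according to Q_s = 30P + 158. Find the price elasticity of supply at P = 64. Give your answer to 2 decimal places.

At P = 64, Q_s = 2078.
dQ_s/dP = 30.
ε_s = (dQ_s/dP)(P/Q_s) = (30)(64/2078).

0.92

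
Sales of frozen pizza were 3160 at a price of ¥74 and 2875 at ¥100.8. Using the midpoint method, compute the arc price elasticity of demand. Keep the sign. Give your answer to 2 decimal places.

ΔQ = 2875 − 3160 = -285; ΔP = 100.8 − 74 = 26.8.
Midpoints: P̄ = 87.40, Q̄ = 3017.5.
ε = (ΔQ/ΔP)(P̄/Q̄) = (-285/26.8)(87.40/3017.5).

-0.31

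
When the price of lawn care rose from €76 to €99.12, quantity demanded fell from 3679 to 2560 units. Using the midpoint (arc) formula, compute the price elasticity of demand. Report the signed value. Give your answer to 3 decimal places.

-1.359

ΔQ = 2560 − 3679 = -1119; ΔP = 99.12 − 76 = 23.12.
Midpoints: P̄ = 87.56, Q̄ = 3119.5.
ε = (ΔQ/ΔP)(P̄/Q̄) = (-1119/23.12)(87.56/3119.5).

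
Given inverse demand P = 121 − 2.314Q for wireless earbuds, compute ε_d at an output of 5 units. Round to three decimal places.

-9.458

At Q = 5, P = 121 − 2.314(5) = 109.43.
dP/dQ = −2.314, so dQ/dP = 1/(−2.314) = -0.432.
ε = (dQ/dP)(P/Q) = (-0.432)(109.43/5).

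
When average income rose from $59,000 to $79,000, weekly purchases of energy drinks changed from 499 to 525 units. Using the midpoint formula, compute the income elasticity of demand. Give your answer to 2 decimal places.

ΔQ = 26, ΔI = 20000. Midpoints: Ī = 69,000, Q̄ = 512.0.
ε_I = (ΔQ/ΔI)(Ī/Q̄) = (26/20000)(69000/512.0).

0.18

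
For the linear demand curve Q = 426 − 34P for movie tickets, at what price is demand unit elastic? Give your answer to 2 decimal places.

6.26

For linear demand Q = a − bP, ε = −bP/(a − bP). |ε| = 1 when bP = a − bP, i.e. P = a/(2b).
P = 426/(2·34) = 426/68 = 6.2647.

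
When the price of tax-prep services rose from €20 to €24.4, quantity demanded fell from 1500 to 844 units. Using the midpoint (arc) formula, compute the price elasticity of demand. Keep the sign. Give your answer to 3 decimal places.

-2.824

ΔQ = 844 − 1500 = -656; ΔP = 24.4 − 20 = 4.4.
Midpoints: P̄ = 22.20, Q̄ = 1172.0.
ε = (ΔQ/ΔP)(P̄/Q̄) = (-656/4.4)(22.20/1172.0).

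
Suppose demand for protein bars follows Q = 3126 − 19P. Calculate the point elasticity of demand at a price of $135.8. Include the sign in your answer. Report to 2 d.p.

-4.73

At P = 135.8, Q = 545.800.
dQ/dP = −19.
ε = (dQ/dP)(P/Q) = (-19)(135.8/545.800).
|ε| > 1, so demand is elastic at this price.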